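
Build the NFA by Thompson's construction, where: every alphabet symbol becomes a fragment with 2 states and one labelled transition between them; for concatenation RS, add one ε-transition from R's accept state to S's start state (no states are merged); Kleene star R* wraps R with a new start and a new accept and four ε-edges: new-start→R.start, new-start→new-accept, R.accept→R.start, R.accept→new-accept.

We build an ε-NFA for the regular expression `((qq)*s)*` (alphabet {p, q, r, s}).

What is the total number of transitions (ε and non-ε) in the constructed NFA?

Building bottom-up:
Each of the 3 symbol leaves contributes 1 transition (1 symbol, 0 ε).
  qq → 3 transitions (2 symbol, 1 ε)
  (qq)* → 7 transitions (2 symbol, 5 ε)
  (qq)*s → 9 transitions (3 symbol, 6 ε)
  ((qq)*s)* → 13 transitions (3 symbol, 10 ε)

13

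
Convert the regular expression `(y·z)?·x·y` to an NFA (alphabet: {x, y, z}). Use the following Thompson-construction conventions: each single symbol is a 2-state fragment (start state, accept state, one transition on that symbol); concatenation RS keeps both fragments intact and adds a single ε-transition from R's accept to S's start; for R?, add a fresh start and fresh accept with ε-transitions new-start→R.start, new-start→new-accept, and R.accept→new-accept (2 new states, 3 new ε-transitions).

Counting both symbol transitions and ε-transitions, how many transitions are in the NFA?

10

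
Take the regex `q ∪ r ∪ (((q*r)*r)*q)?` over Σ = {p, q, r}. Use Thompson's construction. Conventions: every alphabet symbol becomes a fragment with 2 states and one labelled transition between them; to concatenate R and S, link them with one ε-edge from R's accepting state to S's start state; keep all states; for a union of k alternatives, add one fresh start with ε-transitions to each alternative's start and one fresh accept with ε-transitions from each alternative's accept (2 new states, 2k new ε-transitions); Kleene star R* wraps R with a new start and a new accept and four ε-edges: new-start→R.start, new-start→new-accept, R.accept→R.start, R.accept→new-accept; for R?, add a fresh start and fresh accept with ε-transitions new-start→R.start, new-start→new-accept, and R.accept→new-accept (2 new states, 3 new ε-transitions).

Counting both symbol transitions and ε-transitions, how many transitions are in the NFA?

30

Per subexpression:
Each of the 6 symbol leaves contributes 1 transition (1 symbol, 0 ε).
  q* — 5 transitions (1 symbol, 4 ε)
  q*r — 7 transitions (2 symbol, 5 ε)
  (q*r)* — 11 transitions (2 symbol, 9 ε)
  (q*r)*r — 13 transitions (3 symbol, 10 ε)
  ((q*r)*r)* — 17 transitions (3 symbol, 14 ε)
  ((q*r)*r)*q — 19 transitions (4 symbol, 15 ε)
  (((q*r)*r)*q)? — 22 transitions (4 symbol, 18 ε)
  q ∪ r ∪ (((q*r)*r)*q)? — 30 transitions (6 symbol, 24 ε)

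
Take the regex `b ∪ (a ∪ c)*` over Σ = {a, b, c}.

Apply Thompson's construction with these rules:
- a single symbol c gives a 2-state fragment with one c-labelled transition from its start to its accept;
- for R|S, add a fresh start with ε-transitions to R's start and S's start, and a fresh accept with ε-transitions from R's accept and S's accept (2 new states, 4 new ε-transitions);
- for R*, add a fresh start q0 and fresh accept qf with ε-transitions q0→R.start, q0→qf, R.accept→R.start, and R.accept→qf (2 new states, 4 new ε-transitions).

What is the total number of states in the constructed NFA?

Bottom-up over the parse tree:
Each of the 3 symbol leaves contributes a 2-state fragment.
  a ∪ c : 6 states
  (a ∪ c)* : 8 states
  b ∪ (a ∪ c)* : 12 states

12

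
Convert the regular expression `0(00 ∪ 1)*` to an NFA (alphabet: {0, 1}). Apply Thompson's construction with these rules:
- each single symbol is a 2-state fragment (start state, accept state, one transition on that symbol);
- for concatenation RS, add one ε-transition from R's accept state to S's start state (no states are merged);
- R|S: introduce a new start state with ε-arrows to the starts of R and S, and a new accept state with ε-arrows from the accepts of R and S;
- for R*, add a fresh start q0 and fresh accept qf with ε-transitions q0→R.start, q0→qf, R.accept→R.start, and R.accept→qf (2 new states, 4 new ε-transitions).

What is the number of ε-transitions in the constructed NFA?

Bottom-up over the parse tree:
Each of the 4 symbol leaves contributes 0 ε-transitions.
  00 — 1 ε-transition
  00 ∪ 1 — 5 ε-transitions
  (00 ∪ 1)* — 9 ε-transitions
  0(00 ∪ 1)* — 10 ε-transitions

10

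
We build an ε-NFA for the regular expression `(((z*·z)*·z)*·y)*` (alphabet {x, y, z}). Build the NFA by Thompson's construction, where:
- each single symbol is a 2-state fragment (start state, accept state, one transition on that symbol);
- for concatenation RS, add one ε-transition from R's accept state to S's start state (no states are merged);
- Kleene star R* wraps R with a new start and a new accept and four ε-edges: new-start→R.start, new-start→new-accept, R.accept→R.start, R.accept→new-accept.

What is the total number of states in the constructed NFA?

By structural recursion:
Each of the 4 symbol leaves contributes a 2-state fragment.
  z* : 4 states
  z*·z : 6 states
  (z*·z)* : 8 states
  (z*·z)*·z : 10 states
  ((z*·z)*·z)* : 12 states
  ((z*·z)*·z)*·y : 14 states
  (((z*·z)*·z)*·y)* : 16 states

16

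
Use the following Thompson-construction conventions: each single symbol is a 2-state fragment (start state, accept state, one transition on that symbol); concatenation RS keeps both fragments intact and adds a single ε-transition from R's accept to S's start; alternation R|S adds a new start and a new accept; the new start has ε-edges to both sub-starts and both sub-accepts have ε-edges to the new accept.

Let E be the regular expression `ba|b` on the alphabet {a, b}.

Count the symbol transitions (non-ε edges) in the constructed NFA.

3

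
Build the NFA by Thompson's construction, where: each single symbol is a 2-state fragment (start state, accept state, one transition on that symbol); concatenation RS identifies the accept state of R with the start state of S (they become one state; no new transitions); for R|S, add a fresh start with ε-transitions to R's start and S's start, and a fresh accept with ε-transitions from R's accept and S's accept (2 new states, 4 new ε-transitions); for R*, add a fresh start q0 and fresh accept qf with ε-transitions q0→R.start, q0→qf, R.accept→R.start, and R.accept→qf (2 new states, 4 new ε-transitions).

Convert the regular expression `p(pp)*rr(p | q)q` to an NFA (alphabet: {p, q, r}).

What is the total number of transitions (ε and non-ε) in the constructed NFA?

16

Per subexpression:
Each of the 8 symbol leaves contributes 1 transition (1 symbol, 0 ε).
  pp : 2 transitions (2 symbol, 0 ε)
  (pp)* : 6 transitions (2 symbol, 4 ε)
  p | q : 6 transitions (2 symbol, 4 ε)
  p(pp)*rr(p | q)q : 16 transitions (8 symbol, 8 ε)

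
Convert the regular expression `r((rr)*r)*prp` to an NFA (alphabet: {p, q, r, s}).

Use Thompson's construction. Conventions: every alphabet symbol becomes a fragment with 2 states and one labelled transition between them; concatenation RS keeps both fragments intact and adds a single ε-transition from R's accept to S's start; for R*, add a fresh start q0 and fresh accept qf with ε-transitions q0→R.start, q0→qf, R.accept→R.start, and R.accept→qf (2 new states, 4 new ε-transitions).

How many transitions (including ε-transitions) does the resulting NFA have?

21

Recursing over subexpressions:
Each of the 7 symbol leaves contributes 1 transition (1 symbol, 0 ε).
  rr : 3 transitions (2 symbol, 1 ε)
  (rr)* : 7 transitions (2 symbol, 5 ε)
  (rr)*r : 9 transitions (3 symbol, 6 ε)
  ((rr)*r)* : 13 transitions (3 symbol, 10 ε)
  r((rr)*r)*prp : 21 transitions (7 symbol, 14 ε)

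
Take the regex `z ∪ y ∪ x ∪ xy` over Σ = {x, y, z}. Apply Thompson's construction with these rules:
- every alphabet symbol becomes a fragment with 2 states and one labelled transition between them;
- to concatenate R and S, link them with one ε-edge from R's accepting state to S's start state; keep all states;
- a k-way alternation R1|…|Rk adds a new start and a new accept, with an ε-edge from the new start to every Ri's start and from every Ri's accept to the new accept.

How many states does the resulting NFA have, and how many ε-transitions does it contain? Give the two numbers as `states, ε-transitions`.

Per subexpression:
Each of the 5 symbol leaves contributes 2 states and 0 ε-transitions.
  xy — 4 states, 1 ε-transition
  z ∪ y ∪ x ∪ xy — 12 states, 9 ε-transitions

12, 9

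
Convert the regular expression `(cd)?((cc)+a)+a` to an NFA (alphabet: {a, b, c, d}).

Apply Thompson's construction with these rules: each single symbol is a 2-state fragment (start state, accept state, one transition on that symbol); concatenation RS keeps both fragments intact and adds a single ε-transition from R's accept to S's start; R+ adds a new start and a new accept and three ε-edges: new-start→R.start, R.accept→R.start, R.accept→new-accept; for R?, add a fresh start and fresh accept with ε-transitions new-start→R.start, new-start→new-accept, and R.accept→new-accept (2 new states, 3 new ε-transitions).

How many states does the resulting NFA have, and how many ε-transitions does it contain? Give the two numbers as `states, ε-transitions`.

Recursing over subexpressions:
Each of the 6 symbol leaves contributes 2 states and 0 ε-transitions.
  cd — 4 states, 1 ε-transition
  (cd)? — 6 states, 4 ε-transitions
  cc — 4 states, 1 ε-transition
  (cc)+ — 6 states, 4 ε-transitions
  (cc)+a — 8 states, 5 ε-transitions
  ((cc)+a)+ — 10 states, 8 ε-transitions
  (cd)?((cc)+a)+a — 18 states, 14 ε-transitions

18, 14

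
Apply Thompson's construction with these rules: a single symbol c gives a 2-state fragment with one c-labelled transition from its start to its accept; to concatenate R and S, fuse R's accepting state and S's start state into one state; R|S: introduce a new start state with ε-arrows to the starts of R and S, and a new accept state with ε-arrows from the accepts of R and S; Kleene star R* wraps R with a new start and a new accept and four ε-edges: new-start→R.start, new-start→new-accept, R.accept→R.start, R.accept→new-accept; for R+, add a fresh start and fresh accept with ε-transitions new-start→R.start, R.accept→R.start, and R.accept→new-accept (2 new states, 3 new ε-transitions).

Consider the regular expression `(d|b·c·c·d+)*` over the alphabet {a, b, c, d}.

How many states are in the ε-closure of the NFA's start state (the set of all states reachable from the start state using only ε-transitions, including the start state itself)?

5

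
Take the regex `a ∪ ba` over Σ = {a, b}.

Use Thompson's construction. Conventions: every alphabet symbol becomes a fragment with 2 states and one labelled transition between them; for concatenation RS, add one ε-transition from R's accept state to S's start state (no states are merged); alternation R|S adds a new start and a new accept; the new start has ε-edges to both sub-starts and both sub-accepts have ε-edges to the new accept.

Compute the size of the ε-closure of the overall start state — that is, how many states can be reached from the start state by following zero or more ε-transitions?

Work bottom-up. For each fragment F, track |ε-closure(F.start)| and whether F's accept lies in that closure (i.e. whether F accepts ε). A single-symbol fragment has closure size 1 and does not accept ε.
  ba → same as the first factor's closure: |ε-closure| = 1
  a ∪ ba → |ε-closure| = 1 + 1 + 1 = 3 (the new accept is not ε-reachable since no branch accepts ε)

3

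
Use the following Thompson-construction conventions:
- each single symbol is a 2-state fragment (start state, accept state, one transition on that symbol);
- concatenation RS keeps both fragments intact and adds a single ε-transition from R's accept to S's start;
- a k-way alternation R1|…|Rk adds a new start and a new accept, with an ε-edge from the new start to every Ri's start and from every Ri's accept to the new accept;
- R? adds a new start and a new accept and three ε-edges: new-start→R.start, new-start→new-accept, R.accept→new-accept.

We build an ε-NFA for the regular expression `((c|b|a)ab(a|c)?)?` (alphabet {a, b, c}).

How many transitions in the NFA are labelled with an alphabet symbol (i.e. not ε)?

Per subexpression:
Each of the 7 symbol leaves contributes exactly 1 symbol transition.
  c|b|a → 3 symbol transitions
  a|c → 2 symbol transitions
  (a|c)? → 2 symbol transitions
  (c|b|a)ab(a|c)? → 7 symbol transitions
  ((c|b|a)ab(a|c)?)? → 7 symbol transitions

7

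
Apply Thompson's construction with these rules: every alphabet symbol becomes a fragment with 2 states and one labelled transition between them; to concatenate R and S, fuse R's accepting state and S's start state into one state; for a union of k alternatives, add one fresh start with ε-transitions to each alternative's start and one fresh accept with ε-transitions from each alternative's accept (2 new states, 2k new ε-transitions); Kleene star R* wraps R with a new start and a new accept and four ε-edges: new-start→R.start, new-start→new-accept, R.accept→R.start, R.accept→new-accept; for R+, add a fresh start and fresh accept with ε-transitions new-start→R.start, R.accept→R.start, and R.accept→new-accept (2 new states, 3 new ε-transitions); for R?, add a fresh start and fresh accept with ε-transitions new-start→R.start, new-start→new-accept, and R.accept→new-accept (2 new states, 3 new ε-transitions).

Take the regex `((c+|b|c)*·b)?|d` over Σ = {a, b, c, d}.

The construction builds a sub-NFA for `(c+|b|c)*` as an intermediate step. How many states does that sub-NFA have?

Fragment for `(c+|b|c)*`:
Each of the 3 symbol leaves contributes a 2-state fragment.
  c+ = 4 states
  c+|b|c = 10 states
  (c+|b|c)* = 12 states

12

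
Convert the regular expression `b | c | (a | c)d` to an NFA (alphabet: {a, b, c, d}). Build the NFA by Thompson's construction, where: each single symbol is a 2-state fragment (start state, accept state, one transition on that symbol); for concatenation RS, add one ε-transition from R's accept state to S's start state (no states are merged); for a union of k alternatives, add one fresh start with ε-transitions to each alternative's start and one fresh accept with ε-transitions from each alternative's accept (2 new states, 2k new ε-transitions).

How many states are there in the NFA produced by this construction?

By structural recursion:
Each of the 5 symbol leaves contributes a 2-state fragment.
  a | c — 6 states
  (a | c)d — 8 states
  b | c | (a | c)d — 14 states

14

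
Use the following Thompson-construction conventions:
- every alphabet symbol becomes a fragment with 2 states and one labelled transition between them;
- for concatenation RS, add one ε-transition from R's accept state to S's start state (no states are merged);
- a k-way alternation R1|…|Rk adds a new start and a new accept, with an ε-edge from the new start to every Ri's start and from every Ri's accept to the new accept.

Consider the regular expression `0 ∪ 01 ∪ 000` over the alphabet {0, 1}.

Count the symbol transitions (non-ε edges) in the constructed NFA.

By structural recursion:
Each of the 6 symbol leaves contributes exactly 1 symbol transition.
  01 — 2 symbol transitions
  000 — 3 symbol transitions
  0 ∪ 01 ∪ 000 — 6 symbol transitions

6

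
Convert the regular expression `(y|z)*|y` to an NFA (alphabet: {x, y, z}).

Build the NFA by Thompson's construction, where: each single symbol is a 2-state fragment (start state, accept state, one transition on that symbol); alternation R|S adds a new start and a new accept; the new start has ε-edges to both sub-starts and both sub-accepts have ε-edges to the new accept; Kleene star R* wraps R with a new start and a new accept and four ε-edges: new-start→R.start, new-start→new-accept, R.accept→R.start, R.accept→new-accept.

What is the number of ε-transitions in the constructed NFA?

12

Building bottom-up:
Each of the 3 symbol leaves contributes 0 ε-transitions.
  y|z : 4 ε-transitions
  (y|z)* : 8 ε-transitions
  (y|z)*|y : 12 ε-transitions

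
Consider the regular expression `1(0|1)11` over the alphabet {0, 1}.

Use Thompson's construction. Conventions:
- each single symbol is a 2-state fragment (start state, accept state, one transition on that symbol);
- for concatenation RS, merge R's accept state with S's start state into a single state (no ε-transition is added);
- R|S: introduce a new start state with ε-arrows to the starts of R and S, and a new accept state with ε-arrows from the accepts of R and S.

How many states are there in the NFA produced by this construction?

9

Recursing over subexpressions:
Each of the 5 symbol leaves contributes a 2-state fragment.
  0|1 → 6 states
  1(0|1)11 → 9 states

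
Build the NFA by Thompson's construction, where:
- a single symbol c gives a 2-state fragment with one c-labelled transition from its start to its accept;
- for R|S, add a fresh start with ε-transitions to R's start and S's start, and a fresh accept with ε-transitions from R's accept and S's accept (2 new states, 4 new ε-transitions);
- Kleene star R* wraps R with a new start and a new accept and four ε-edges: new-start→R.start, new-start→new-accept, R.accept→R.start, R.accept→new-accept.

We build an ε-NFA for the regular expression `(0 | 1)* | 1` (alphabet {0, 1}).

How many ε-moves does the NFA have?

12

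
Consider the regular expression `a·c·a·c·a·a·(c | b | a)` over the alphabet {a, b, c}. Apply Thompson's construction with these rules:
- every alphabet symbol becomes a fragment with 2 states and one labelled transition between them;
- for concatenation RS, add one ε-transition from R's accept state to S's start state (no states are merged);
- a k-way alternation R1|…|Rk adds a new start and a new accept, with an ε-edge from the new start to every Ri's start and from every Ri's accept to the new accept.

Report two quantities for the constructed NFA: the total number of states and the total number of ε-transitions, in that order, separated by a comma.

20, 12

Recursing over subexpressions:
Each of the 9 symbol leaves contributes 2 states and 0 ε-transitions.
  c | b | a → 8 states, 6 ε-transitions
  a·c·a·c·a·a·(c | b | a) → 20 states, 12 ε-transitions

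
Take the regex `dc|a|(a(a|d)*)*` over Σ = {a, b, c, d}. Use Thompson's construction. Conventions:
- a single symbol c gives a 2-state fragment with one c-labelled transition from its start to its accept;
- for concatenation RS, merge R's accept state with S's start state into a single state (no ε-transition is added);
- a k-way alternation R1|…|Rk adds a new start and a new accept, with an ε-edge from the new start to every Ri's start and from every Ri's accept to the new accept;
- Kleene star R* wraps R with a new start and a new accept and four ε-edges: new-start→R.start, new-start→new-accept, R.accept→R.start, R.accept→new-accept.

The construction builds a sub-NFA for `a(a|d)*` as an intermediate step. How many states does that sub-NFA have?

9

Fragment for `a(a|d)*`:
Each of the 3 symbol leaves contributes a 2-state fragment.
  a|d = 6 states
  (a|d)* = 8 states
  a(a|d)* = 9 states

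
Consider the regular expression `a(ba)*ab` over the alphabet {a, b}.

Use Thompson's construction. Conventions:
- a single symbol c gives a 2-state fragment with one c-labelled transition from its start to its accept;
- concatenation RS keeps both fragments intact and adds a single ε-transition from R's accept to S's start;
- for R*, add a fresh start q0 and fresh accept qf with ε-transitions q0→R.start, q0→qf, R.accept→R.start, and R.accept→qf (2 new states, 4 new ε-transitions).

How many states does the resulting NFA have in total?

12

By structural recursion:
Each of the 5 symbol leaves contributes a 2-state fragment.
  ba : 4 states
  (ba)* : 6 states
  a(ba)*ab : 12 states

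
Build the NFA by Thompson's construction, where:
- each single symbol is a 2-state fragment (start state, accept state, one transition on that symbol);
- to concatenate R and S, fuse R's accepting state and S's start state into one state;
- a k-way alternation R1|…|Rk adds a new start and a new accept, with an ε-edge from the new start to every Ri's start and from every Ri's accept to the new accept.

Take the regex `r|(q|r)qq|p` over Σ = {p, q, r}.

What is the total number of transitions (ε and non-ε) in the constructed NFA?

Per subexpression:
Each of the 6 symbol leaves contributes 1 transition (1 symbol, 0 ε).
  q|r = 6 transitions (2 symbol, 4 ε)
  (q|r)qq = 8 transitions (4 symbol, 4 ε)
  r|(q|r)qq|p = 16 transitions (6 symbol, 10 ε)

16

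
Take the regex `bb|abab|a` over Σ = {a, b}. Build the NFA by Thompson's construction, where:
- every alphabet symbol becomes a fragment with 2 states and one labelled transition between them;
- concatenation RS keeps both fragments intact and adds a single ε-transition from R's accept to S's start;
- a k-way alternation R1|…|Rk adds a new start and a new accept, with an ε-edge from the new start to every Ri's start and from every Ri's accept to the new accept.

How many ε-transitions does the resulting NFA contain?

10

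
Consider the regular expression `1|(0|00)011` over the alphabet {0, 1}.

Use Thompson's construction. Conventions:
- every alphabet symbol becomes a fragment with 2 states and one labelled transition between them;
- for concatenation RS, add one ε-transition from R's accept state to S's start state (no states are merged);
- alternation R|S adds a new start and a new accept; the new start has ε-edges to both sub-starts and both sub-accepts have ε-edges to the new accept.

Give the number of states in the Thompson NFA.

18

Bottom-up over the parse tree:
Each of the 7 symbol leaves contributes a 2-state fragment.
  00 = 4 states
  0|00 = 8 states
  (0|00)011 = 14 states
  1|(0|00)011 = 18 states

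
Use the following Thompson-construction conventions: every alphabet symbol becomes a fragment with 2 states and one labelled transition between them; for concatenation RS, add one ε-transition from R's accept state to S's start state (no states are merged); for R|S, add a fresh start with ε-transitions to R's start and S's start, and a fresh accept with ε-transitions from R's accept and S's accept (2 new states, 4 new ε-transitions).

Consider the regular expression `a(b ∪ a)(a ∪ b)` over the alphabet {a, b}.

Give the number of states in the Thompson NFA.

By structural recursion:
Each of the 5 symbol leaves contributes a 2-state fragment.
  b ∪ a → 6 states
  a ∪ b → 6 states
  a(b ∪ a)(a ∪ b) → 14 states

14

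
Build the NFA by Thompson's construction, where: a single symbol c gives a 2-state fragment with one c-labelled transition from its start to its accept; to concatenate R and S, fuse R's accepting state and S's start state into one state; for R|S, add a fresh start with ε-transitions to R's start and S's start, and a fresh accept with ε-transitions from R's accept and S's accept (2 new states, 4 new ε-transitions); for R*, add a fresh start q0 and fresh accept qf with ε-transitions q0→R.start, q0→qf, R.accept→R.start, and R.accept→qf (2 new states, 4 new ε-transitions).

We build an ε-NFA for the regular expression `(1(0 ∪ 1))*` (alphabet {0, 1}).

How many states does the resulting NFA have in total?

9

Bottom-up over the parse tree:
Each of the 3 symbol leaves contributes a 2-state fragment.
  0 ∪ 1 = 6 states
  1(0 ∪ 1) = 7 states
  (1(0 ∪ 1))* = 9 states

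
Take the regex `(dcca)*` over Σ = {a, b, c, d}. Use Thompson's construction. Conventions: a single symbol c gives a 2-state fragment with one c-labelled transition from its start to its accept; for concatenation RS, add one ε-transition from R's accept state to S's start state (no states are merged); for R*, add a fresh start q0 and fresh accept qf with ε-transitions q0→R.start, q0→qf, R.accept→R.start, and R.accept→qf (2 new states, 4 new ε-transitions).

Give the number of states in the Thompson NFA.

10

Recursing over subexpressions:
Each of the 4 symbol leaves contributes a 2-state fragment.
  dcca → 8 states
  (dcca)* → 10 states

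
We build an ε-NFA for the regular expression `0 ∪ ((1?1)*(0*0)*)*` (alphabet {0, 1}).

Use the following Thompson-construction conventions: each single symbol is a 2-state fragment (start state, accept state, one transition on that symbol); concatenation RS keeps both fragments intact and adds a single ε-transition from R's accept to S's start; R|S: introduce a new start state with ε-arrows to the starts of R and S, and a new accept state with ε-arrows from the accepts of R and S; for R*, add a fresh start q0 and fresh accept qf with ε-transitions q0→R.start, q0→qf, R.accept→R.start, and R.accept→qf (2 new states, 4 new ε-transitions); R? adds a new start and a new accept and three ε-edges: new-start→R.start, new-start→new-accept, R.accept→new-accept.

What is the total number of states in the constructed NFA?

22

Per subexpression:
Each of the 5 symbol leaves contributes a 2-state fragment.
  1? → 4 states
  1?1 → 6 states
  (1?1)* → 8 states
  0* → 4 states
  0*0 → 6 states
  (0*0)* → 8 states
  (1?1)*(0*0)* → 16 states
  ((1?1)*(0*0)*)* → 18 states
  0 ∪ ((1?1)*(0*0)*)* → 22 states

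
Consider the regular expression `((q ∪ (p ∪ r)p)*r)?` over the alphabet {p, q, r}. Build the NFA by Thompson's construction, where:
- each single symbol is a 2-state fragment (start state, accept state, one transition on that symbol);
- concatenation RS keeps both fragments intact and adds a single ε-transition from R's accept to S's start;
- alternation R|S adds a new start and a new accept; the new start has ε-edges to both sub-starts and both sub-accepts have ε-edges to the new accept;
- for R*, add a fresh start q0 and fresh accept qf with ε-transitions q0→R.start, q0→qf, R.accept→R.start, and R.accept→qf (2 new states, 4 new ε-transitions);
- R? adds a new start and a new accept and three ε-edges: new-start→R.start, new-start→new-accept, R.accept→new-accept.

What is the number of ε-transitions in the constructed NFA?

Per subexpression:
Each of the 5 symbol leaves contributes 0 ε-transitions.
  p ∪ r → 4 ε-transitions
  (p ∪ r)p → 5 ε-transitions
  q ∪ (p ∪ r)p → 9 ε-transitions
  (q ∪ (p ∪ r)p)* → 13 ε-transitions
  (q ∪ (p ∪ r)p)*r → 14 ε-transitions
  ((q ∪ (p ∪ r)p)*r)? → 17 ε-transitions

17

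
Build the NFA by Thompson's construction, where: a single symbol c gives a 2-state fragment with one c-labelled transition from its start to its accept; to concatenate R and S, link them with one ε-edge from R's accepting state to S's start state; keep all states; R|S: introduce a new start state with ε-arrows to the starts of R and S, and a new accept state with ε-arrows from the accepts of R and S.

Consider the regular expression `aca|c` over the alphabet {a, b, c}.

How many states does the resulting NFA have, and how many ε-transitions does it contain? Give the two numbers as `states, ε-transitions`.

10, 6

Building bottom-up:
Each of the 4 symbol leaves contributes 2 states and 0 ε-transitions.
  aca — 6 states, 2 ε-transitions
  aca|c — 10 states, 6 ε-transitions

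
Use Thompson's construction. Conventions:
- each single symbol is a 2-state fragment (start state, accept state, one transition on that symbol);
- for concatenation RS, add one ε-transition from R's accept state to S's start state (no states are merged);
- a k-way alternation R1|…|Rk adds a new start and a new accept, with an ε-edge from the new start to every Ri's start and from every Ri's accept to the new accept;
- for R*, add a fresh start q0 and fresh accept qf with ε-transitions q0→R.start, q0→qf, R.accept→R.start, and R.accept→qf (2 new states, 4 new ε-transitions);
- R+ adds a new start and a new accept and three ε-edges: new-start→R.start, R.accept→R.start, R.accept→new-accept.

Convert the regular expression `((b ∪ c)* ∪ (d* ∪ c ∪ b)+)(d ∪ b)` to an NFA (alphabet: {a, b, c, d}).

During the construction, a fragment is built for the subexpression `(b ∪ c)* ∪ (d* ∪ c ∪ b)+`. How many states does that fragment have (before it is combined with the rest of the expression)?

Fragment for `(b ∪ c)* ∪ (d* ∪ c ∪ b)+`:
Each of the 5 symbol leaves contributes a 2-state fragment.
  b ∪ c : 6 states
  (b ∪ c)* : 8 states
  d* : 4 states
  d* ∪ c ∪ b : 10 states
  (d* ∪ c ∪ b)+ : 12 states
  (b ∪ c)* ∪ (d* ∪ c ∪ b)+ : 22 states

22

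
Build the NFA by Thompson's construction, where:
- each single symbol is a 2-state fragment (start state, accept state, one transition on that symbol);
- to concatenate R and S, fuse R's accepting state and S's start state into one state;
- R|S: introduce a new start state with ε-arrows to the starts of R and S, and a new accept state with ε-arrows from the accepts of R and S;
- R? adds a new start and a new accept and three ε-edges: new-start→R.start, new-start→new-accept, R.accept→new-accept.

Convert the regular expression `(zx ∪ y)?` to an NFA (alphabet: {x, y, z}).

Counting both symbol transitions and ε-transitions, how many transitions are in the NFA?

10

Building bottom-up:
Each of the 3 symbol leaves contributes 1 transition (1 symbol, 0 ε).
  zx = 2 transitions (2 symbol, 0 ε)
  zx ∪ y = 7 transitions (3 symbol, 4 ε)
  (zx ∪ y)? = 10 transitions (3 symbol, 7 ε)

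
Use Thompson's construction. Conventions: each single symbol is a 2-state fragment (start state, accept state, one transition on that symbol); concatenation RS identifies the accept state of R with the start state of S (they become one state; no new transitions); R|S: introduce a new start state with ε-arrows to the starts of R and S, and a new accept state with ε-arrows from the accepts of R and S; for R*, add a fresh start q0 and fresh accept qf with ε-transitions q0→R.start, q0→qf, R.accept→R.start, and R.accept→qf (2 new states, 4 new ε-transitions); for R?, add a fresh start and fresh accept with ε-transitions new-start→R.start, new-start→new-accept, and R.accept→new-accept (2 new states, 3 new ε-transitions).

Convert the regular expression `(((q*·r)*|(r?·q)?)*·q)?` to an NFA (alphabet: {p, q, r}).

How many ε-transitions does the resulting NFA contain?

25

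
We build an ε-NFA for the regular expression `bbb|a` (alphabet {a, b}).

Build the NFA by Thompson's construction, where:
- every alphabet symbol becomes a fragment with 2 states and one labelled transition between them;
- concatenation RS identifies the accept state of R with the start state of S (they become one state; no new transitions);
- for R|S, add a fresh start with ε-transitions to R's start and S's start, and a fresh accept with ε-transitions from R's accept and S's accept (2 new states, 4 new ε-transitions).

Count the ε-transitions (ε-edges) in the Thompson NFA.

Per subexpression:
Each of the 4 symbol leaves contributes 0 ε-transitions.
  bbb : 0 ε-transitions
  bbb|a : 4 ε-transitions

4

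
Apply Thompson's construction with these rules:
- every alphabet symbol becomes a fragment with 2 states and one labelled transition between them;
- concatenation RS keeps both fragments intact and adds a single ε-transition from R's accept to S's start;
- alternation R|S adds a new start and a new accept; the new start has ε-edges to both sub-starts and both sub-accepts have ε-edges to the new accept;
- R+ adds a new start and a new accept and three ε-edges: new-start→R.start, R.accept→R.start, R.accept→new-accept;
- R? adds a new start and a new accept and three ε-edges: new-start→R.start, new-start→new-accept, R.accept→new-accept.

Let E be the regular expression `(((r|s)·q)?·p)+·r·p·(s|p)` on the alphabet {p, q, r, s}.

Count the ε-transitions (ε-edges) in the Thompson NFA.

Bottom-up over the parse tree:
Each of the 8 symbol leaves contributes 0 ε-transitions.
  r|s → 4 ε-transitions
  (r|s)·q → 5 ε-transitions
  ((r|s)·q)? → 8 ε-transitions
  ((r|s)·q)?·p → 9 ε-transitions
  (((r|s)·q)?·p)+ → 12 ε-transitions
  s|p → 4 ε-transitions
  (((r|s)·q)?·p)+·r·p·(s|p) → 19 ε-transitions

19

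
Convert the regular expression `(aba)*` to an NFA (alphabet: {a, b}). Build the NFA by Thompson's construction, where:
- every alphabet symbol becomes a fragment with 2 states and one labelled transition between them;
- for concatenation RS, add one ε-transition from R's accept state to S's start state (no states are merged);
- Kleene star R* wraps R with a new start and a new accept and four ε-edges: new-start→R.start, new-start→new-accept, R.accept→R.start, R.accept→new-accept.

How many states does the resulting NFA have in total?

Building bottom-up:
Each of the 3 symbol leaves contributes a 2-state fragment.
  aba → 6 states
  (aba)* → 8 states

8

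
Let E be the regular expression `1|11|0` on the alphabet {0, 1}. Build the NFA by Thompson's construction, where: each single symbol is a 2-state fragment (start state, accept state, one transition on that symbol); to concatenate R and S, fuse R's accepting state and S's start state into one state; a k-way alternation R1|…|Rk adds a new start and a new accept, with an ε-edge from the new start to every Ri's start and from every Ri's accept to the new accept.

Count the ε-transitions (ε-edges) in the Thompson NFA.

6

Per subexpression:
Each of the 4 symbol leaves contributes 0 ε-transitions.
  11 : 0 ε-transitions
  1|11|0 : 6 ε-transitions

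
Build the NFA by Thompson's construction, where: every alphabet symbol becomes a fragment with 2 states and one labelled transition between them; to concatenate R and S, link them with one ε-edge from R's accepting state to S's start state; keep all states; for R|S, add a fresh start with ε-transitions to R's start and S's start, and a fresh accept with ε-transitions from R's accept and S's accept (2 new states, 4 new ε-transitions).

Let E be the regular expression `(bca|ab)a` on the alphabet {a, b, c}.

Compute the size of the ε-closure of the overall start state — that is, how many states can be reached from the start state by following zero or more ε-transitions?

3

Work bottom-up. For each fragment F, track |ε-closure(F.start)| and whether F's accept lies in that closure (i.e. whether F accepts ε). A single-symbol fragment has closure size 1 and does not accept ε.
  bca → C equals the left operand's closure size = 1 (its accept is not ε-reachable, so the closure stops there)
  ab → same as the first factor's closure: C = 1
  bca|ab → C = 1 + 1 + 1 = 3 (the new accept is not ε-reachable since no branch accepts ε)
  (bca|ab)a → same as the first factor's closure: C = 3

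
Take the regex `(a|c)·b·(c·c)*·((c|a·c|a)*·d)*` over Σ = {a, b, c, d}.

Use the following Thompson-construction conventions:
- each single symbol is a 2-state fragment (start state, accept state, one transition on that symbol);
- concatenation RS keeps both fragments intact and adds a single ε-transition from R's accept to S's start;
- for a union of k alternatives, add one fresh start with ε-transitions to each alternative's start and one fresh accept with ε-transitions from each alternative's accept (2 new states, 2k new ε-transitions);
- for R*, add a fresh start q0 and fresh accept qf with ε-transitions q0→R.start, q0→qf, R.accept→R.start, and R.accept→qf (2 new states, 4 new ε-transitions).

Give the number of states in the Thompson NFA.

Recursing over subexpressions:
Each of the 10 symbol leaves contributes a 2-state fragment.
  a|c — 6 states
  c·c — 4 states
  (c·c)* — 6 states
  a·c — 4 states
  c|a·c|a — 10 states
  (c|a·c|a)* — 12 states
  (c|a·c|a)*·d — 14 states
  ((c|a·c|a)*·d)* — 16 states
  (a|c)·b·(c·c)*·((c|a·c|a)*·d)* — 30 states

30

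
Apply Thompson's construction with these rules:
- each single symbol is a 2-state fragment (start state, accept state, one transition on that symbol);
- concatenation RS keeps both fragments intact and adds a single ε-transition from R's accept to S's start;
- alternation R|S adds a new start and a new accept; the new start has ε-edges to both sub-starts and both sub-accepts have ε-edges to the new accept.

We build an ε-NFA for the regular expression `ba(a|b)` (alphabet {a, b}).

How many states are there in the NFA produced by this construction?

10

Per subexpression:
Each of the 4 symbol leaves contributes a 2-state fragment.
  a|b → 6 states
  ba(a|b) → 10 states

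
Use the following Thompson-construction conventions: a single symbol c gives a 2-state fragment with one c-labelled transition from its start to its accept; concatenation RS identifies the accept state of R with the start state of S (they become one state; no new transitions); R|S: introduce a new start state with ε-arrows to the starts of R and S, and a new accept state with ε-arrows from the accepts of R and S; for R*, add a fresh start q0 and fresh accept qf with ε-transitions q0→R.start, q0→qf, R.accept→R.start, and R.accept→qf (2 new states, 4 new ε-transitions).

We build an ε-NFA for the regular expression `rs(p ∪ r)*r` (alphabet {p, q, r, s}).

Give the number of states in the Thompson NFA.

Per subexpression:
Each of the 5 symbol leaves contributes a 2-state fragment.
  p ∪ r = 6 states
  (p ∪ r)* = 8 states
  rs(p ∪ r)*r = 11 states

11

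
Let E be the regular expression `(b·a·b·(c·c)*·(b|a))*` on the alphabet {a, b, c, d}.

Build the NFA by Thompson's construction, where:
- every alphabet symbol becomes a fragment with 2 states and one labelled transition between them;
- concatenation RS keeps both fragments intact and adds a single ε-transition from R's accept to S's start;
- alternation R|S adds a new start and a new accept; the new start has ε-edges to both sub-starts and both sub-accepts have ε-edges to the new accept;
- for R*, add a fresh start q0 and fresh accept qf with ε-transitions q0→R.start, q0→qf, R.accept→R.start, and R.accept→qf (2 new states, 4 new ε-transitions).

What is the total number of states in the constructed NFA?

20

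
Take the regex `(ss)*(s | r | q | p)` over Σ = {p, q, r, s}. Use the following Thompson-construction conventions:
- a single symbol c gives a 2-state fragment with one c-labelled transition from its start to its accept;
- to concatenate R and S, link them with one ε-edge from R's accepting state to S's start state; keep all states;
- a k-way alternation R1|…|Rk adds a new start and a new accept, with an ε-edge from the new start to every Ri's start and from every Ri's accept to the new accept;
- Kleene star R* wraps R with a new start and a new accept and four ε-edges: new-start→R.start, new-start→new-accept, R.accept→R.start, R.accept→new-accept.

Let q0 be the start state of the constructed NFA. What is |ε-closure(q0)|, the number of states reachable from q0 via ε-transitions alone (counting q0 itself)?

8

Let C(F) = |ε-closure(F.start)| within fragment F, and note whether F accepts ε. Symbol fragments have C = 1 and do not accept ε. Then:
  ss : |closure| equals the left operand's closure size = 1 (its accept is not ε-reachable, so the closure stops there)
  (ss)* : |closure| = 1 (new start) + 1 (body) + 1 (new accept) = 3
  s | r | q | p : new start ε-reaches every alternative's start; none of them accept ε, so the new accept is not reached: |closure| = 1 + 1 + 1 + 1 + 1 = 5
  (ss)*(s | r | q | p) : |closure| = 3 + 5 = 8 (closure spills across the concat boundary because the left factor accepts ε)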